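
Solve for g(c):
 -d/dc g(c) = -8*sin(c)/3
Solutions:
 g(c) = C1 - 8*cos(c)/3


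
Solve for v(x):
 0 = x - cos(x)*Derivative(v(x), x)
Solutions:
 v(x) = C1 + Integral(x/cos(x), x)


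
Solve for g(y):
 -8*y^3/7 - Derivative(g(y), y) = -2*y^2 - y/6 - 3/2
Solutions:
 g(y) = C1 - 2*y^4/7 + 2*y^3/3 + y^2/12 + 3*y/2


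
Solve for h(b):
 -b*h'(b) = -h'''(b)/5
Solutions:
 h(b) = C1 + Integral(C2*airyai(5^(1/3)*b) + C3*airybi(5^(1/3)*b), b)


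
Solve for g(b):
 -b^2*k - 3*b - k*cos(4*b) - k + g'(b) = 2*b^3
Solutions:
 g(b) = C1 + b^4/2 + b^3*k/3 + 3*b^2/2 + b*k + k*sin(4*b)/4


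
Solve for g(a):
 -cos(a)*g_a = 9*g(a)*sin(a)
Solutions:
 g(a) = C1*cos(a)^9


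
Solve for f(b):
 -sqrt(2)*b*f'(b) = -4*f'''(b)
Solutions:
 f(b) = C1 + Integral(C2*airyai(sqrt(2)*b/2) + C3*airybi(sqrt(2)*b/2), b)


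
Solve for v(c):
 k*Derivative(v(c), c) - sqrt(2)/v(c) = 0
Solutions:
 v(c) = -sqrt(C1 + 2*sqrt(2)*c/k)
 v(c) = sqrt(C1 + 2*sqrt(2)*c/k)


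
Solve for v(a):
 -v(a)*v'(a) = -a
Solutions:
 v(a) = -sqrt(C1 + a^2)
 v(a) = sqrt(C1 + a^2)


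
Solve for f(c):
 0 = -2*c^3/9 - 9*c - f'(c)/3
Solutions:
 f(c) = C1 - c^4/6 - 27*c^2/2


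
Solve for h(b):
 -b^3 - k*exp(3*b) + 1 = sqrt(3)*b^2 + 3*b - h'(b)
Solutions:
 h(b) = C1 + b^4/4 + sqrt(3)*b^3/3 + 3*b^2/2 - b + k*exp(3*b)/3


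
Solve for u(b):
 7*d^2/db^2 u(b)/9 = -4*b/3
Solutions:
 u(b) = C1 + C2*b - 2*b^3/7


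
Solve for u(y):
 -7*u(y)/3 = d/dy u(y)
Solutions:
 u(y) = C1*exp(-7*y/3)


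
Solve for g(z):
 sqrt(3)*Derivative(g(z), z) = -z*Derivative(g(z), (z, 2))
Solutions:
 g(z) = C1 + C2*z^(1 - sqrt(3))


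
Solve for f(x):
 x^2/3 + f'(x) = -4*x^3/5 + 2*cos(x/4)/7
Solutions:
 f(x) = C1 - x^4/5 - x^3/9 + 8*sin(x/4)/7


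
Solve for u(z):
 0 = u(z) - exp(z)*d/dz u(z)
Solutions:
 u(z) = C1*exp(-exp(-z))


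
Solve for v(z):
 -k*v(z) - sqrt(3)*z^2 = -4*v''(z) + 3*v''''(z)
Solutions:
 v(z) = C1*exp(-sqrt(3)*z*sqrt(2 - sqrt(4 - 3*k))/3) + C2*exp(sqrt(3)*z*sqrt(2 - sqrt(4 - 3*k))/3) + C3*exp(-sqrt(3)*z*sqrt(sqrt(4 - 3*k) + 2)/3) + C4*exp(sqrt(3)*z*sqrt(sqrt(4 - 3*k) + 2)/3) - sqrt(3)*z^2/k - 8*sqrt(3)/k^2


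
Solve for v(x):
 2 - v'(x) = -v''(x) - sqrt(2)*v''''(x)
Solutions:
 v(x) = C1 + C2*exp(-x*(-2*2^(1/6)*3^(2/3)/(9*sqrt(2) + sqrt(6)*sqrt(2*sqrt(2) + 27))^(1/3) + 6^(1/3)*(9*sqrt(2) + sqrt(6)*sqrt(2*sqrt(2) + 27))^(1/3))/12)*sin(x*(6*6^(1/6)/(9*sqrt(2) + sqrt(6)*sqrt(2*sqrt(2) + 27))^(1/3) + 2^(1/3)*3^(5/6)*(9*sqrt(2) + sqrt(6)*sqrt(2*sqrt(2) + 27))^(1/3))/12) + C3*exp(-x*(-2*2^(1/6)*3^(2/3)/(9*sqrt(2) + sqrt(6)*sqrt(2*sqrt(2) + 27))^(1/3) + 6^(1/3)*(9*sqrt(2) + sqrt(6)*sqrt(2*sqrt(2) + 27))^(1/3))/12)*cos(x*(6*6^(1/6)/(9*sqrt(2) + sqrt(6)*sqrt(2*sqrt(2) + 27))^(1/3) + 2^(1/3)*3^(5/6)*(9*sqrt(2) + sqrt(6)*sqrt(2*sqrt(2) + 27))^(1/3))/12) + C4*exp(x*(-2*2^(1/6)*3^(2/3)/(9*sqrt(2) + sqrt(6)*sqrt(2*sqrt(2) + 27))^(1/3) + 6^(1/3)*(9*sqrt(2) + sqrt(6)*sqrt(2*sqrt(2) + 27))^(1/3))/6) + 2*x


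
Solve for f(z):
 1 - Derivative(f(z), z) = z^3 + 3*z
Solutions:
 f(z) = C1 - z^4/4 - 3*z^2/2 + z


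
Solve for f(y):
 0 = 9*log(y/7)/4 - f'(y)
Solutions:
 f(y) = C1 + 9*y*log(y)/4 - 9*y*log(7)/4 - 9*y/4


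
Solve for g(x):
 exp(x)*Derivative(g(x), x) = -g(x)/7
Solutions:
 g(x) = C1*exp(exp(-x)/7)


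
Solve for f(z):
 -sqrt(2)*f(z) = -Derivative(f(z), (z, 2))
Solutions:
 f(z) = C1*exp(-2^(1/4)*z) + C2*exp(2^(1/4)*z)


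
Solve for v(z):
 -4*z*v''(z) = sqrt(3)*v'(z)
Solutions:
 v(z) = C1 + C2*z^(1 - sqrt(3)/4)


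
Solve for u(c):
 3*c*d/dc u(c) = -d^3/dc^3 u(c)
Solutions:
 u(c) = C1 + Integral(C2*airyai(-3^(1/3)*c) + C3*airybi(-3^(1/3)*c), c)


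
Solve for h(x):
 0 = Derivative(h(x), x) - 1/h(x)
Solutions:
 h(x) = -sqrt(C1 + 2*x)
 h(x) = sqrt(C1 + 2*x)


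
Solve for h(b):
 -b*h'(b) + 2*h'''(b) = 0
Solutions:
 h(b) = C1 + Integral(C2*airyai(2^(2/3)*b/2) + C3*airybi(2^(2/3)*b/2), b)


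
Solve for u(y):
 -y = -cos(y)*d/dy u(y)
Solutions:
 u(y) = C1 + Integral(y/cos(y), y)


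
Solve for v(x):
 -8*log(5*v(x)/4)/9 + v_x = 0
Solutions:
 9*Integral(1/(-log(_y) - log(5) + 2*log(2)), (_y, v(x)))/8 = C1 - x


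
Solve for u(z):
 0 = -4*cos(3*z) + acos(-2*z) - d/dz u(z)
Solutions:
 u(z) = C1 + z*acos(-2*z) + sqrt(1 - 4*z^2)/2 - 4*sin(3*z)/3


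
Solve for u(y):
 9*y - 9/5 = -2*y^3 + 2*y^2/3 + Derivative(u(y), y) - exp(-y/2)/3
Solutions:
 u(y) = C1 + y^4/2 - 2*y^3/9 + 9*y^2/2 - 9*y/5 - 2*exp(-y/2)/3


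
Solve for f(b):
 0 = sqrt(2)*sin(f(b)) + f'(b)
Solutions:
 f(b) = -acos((-C1 - exp(2*sqrt(2)*b))/(C1 - exp(2*sqrt(2)*b))) + 2*pi
 f(b) = acos((-C1 - exp(2*sqrt(2)*b))/(C1 - exp(2*sqrt(2)*b)))


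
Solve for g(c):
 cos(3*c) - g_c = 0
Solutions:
 g(c) = C1 + sin(3*c)/3


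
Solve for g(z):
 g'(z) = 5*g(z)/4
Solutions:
 g(z) = C1*exp(5*z/4)


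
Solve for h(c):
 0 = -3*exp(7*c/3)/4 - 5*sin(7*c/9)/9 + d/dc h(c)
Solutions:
 h(c) = C1 + 9*exp(7*c/3)/28 - 5*cos(7*c/9)/7


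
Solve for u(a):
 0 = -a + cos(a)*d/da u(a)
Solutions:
 u(a) = C1 + Integral(a/cos(a), a)


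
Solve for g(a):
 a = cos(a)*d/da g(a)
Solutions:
 g(a) = C1 + Integral(a/cos(a), a)


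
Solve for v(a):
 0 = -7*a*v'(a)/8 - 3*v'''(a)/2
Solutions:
 v(a) = C1 + Integral(C2*airyai(-126^(1/3)*a/6) + C3*airybi(-126^(1/3)*a/6), a)


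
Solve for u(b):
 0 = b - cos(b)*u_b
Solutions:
 u(b) = C1 + Integral(b/cos(b), b)


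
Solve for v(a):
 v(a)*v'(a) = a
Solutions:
 v(a) = -sqrt(C1 + a^2)
 v(a) = sqrt(C1 + a^2)


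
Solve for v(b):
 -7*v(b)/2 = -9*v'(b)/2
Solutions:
 v(b) = C1*exp(7*b/9)


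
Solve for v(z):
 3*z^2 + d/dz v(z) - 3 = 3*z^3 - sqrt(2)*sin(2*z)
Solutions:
 v(z) = C1 + 3*z^4/4 - z^3 + 3*z + sqrt(2)*cos(2*z)/2


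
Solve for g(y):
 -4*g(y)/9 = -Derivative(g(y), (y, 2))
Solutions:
 g(y) = C1*exp(-2*y/3) + C2*exp(2*y/3)


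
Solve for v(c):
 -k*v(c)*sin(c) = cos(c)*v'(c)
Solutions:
 v(c) = C1*exp(k*log(cos(c)))


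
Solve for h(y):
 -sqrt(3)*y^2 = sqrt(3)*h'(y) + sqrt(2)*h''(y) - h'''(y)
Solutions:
 h(y) = C1 + C2*exp(sqrt(2)*y*(1 - sqrt(1 + 2*sqrt(3)))/2) + C3*exp(sqrt(2)*y*(1 + sqrt(1 + 2*sqrt(3)))/2) - y^3/3 + sqrt(6)*y^2/3 - 4*y/3 - 2*sqrt(3)*y/3


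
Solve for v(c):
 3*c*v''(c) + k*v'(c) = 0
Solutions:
 v(c) = C1 + c^(1 - re(k)/3)*(C2*sin(log(c)*Abs(im(k))/3) + C3*cos(log(c)*im(k)/3))


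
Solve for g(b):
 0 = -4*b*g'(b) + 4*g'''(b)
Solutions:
 g(b) = C1 + Integral(C2*airyai(b) + C3*airybi(b), b)


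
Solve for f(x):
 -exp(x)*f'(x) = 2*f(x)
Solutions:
 f(x) = C1*exp(2*exp(-x))


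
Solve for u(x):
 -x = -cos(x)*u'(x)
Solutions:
 u(x) = C1 + Integral(x/cos(x), x)


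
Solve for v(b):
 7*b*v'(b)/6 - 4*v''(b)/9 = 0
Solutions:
 v(b) = C1 + C2*erfi(sqrt(21)*b/4)


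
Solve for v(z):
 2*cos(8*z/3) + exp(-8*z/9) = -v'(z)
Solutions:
 v(z) = C1 - 3*sin(8*z/3)/4 + 9*exp(-8*z/9)/8


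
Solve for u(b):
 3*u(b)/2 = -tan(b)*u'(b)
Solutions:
 u(b) = C1/sin(b)^(3/2)


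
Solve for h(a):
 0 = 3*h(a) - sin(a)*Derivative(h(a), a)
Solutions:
 h(a) = C1*(cos(a) - 1)^(3/2)/(cos(a) + 1)^(3/2)


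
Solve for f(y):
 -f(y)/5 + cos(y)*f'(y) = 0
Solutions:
 f(y) = C1*(sin(y) + 1)^(1/10)/(sin(y) - 1)^(1/10)


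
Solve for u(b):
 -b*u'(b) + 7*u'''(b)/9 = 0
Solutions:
 u(b) = C1 + Integral(C2*airyai(21^(2/3)*b/7) + C3*airybi(21^(2/3)*b/7), b)


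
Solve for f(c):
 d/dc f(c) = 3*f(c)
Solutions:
 f(c) = C1*exp(3*c)


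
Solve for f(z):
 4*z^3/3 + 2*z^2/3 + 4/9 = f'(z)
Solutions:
 f(z) = C1 + z^4/3 + 2*z^3/9 + 4*z/9


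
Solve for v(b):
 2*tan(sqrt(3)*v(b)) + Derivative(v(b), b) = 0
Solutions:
 v(b) = sqrt(3)*(pi - asin(C1*exp(-2*sqrt(3)*b)))/3
 v(b) = sqrt(3)*asin(C1*exp(-2*sqrt(3)*b))/3


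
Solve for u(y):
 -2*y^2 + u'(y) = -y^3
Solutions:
 u(y) = C1 - y^4/4 + 2*y^3/3


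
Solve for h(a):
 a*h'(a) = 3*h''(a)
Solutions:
 h(a) = C1 + C2*erfi(sqrt(6)*a/6)


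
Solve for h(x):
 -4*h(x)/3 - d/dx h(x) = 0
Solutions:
 h(x) = C1*exp(-4*x/3)


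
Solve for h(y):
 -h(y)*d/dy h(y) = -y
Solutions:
 h(y) = -sqrt(C1 + y^2)
 h(y) = sqrt(C1 + y^2)


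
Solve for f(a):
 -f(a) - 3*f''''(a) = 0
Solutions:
 f(a) = (C1*sin(sqrt(2)*3^(3/4)*a/6) + C2*cos(sqrt(2)*3^(3/4)*a/6))*exp(-sqrt(2)*3^(3/4)*a/6) + (C3*sin(sqrt(2)*3^(3/4)*a/6) + C4*cos(sqrt(2)*3^(3/4)*a/6))*exp(sqrt(2)*3^(3/4)*a/6)


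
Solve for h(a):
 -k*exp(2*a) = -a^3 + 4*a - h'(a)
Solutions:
 h(a) = C1 - a^4/4 + 2*a^2 + k*exp(2*a)/2


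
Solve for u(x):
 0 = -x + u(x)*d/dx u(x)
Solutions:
 u(x) = -sqrt(C1 + x^2)
 u(x) = sqrt(C1 + x^2)


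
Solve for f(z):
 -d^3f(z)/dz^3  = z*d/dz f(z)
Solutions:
 f(z) = C1 + Integral(C2*airyai(-z) + C3*airybi(-z), z)


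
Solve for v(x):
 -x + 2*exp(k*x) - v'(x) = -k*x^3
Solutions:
 v(x) = C1 + k*x^4/4 - x^2/2 + 2*exp(k*x)/k


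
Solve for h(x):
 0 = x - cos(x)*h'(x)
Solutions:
 h(x) = C1 + Integral(x/cos(x), x)


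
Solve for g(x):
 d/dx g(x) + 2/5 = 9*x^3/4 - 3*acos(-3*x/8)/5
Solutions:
 g(x) = C1 + 9*x^4/16 - 3*x*acos(-3*x/8)/5 - 2*x/5 - sqrt(64 - 9*x^2)/5


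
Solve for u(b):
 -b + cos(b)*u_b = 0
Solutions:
 u(b) = C1 + Integral(b/cos(b), b)


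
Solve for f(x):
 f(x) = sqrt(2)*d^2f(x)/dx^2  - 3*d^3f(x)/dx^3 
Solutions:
 f(x) = C1*exp(x*(4*2^(1/3)/(-4*sqrt(2) + sqrt(-32 + (243 - 4*sqrt(2))^2) + 243)^(1/3) + 4*sqrt(2) + 2^(2/3)*(-4*sqrt(2) + sqrt(-32 + (243 - 4*sqrt(2))^2) + 243)^(1/3))/36)*sin(2^(1/3)*sqrt(3)*x*(-2^(1/3)*(-4*sqrt(2) + 27*sqrt(-32/729 + (9 - 4*sqrt(2)/27)^2) + 243)^(1/3) + 4/(-4*sqrt(2) + 27*sqrt(-32/729 + (9 - 4*sqrt(2)/27)^2) + 243)^(1/3))/36) + C2*exp(x*(4*2^(1/3)/(-4*sqrt(2) + sqrt(-32 + (243 - 4*sqrt(2))^2) + 243)^(1/3) + 4*sqrt(2) + 2^(2/3)*(-4*sqrt(2) + sqrt(-32 + (243 - 4*sqrt(2))^2) + 243)^(1/3))/36)*cos(2^(1/3)*sqrt(3)*x*(-2^(1/3)*(-4*sqrt(2) + 27*sqrt(-32/729 + (9 - 4*sqrt(2)/27)^2) + 243)^(1/3) + 4/(-4*sqrt(2) + 27*sqrt(-32/729 + (9 - 4*sqrt(2)/27)^2) + 243)^(1/3))/36) + C3*exp(x*(-2^(2/3)*(-4*sqrt(2) + sqrt(-32 + (243 - 4*sqrt(2))^2) + 243)^(1/3) - 4*2^(1/3)/(-4*sqrt(2) + sqrt(-32 + (243 - 4*sqrt(2))^2) + 243)^(1/3) + 2*sqrt(2))/18)


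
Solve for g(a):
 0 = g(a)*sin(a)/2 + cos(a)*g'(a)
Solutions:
 g(a) = C1*sqrt(cos(a))


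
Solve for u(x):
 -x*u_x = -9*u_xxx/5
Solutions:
 u(x) = C1 + Integral(C2*airyai(15^(1/3)*x/3) + C3*airybi(15^(1/3)*x/3), x)


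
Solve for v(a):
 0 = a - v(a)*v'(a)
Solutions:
 v(a) = -sqrt(C1 + a^2)
 v(a) = sqrt(C1 + a^2)


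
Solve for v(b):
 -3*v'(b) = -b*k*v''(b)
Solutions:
 v(b) = C1 + b^(((re(k) + 3)*re(k) + im(k)^2)/(re(k)^2 + im(k)^2))*(C2*sin(3*log(b)*Abs(im(k))/(re(k)^2 + im(k)^2)) + C3*cos(3*log(b)*im(k)/(re(k)^2 + im(k)^2)))


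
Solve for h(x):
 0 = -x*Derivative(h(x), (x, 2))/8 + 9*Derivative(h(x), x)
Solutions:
 h(x) = C1 + C2*x^73


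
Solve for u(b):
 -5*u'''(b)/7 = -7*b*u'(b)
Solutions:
 u(b) = C1 + Integral(C2*airyai(35^(2/3)*b/5) + C3*airybi(35^(2/3)*b/5), b)


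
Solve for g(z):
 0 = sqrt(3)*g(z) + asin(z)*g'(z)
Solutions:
 g(z) = C1*exp(-sqrt(3)*Integral(1/asin(z), z))


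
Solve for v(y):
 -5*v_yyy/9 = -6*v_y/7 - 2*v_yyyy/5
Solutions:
 v(y) = C1 + C2*exp(y*(875*5^(2/3)*7^(1/3)/(486*sqrt(192446) + 214321)^(1/3) + 350 + 5^(1/3)*7^(2/3)*(486*sqrt(192446) + 214321)^(1/3))/756)*sin(sqrt(3)*35^(1/3)*y*(-7^(1/3)*(486*sqrt(192446) + 214321)^(1/3) + 875*5^(1/3)/(486*sqrt(192446) + 214321)^(1/3))/756) + C3*exp(y*(875*5^(2/3)*7^(1/3)/(486*sqrt(192446) + 214321)^(1/3) + 350 + 5^(1/3)*7^(2/3)*(486*sqrt(192446) + 214321)^(1/3))/756)*cos(sqrt(3)*35^(1/3)*y*(-7^(1/3)*(486*sqrt(192446) + 214321)^(1/3) + 875*5^(1/3)/(486*sqrt(192446) + 214321)^(1/3))/756) + C4*exp(y*(-5^(1/3)*7^(2/3)*(486*sqrt(192446) + 214321)^(1/3) - 875*5^(2/3)*7^(1/3)/(486*sqrt(192446) + 214321)^(1/3) + 175)/378)


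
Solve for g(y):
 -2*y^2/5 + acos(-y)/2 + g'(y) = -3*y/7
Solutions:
 g(y) = C1 + 2*y^3/15 - 3*y^2/14 - y*acos(-y)/2 - sqrt(1 - y^2)/2


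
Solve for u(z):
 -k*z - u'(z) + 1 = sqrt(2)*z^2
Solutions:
 u(z) = C1 - k*z^2/2 - sqrt(2)*z^3/3 + z


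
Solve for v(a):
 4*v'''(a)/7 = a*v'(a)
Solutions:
 v(a) = C1 + Integral(C2*airyai(14^(1/3)*a/2) + C3*airybi(14^(1/3)*a/2), a)


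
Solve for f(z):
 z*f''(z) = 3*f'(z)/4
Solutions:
 f(z) = C1 + C2*z^(7/4)


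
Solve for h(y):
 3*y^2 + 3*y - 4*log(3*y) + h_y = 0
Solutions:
 h(y) = C1 - y^3 - 3*y^2/2 + 4*y*log(y) - 4*y + y*log(81)


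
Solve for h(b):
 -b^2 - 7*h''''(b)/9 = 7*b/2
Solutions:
 h(b) = C1 + C2*b + C3*b^2 + C4*b^3 - b^6/280 - 3*b^5/80


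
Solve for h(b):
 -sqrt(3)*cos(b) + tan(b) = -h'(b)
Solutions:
 h(b) = C1 + log(cos(b)) + sqrt(3)*sin(b)


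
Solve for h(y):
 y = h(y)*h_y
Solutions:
 h(y) = -sqrt(C1 + y^2)
 h(y) = sqrt(C1 + y^2)


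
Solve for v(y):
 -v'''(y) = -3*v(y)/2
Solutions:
 v(y) = C3*exp(2^(2/3)*3^(1/3)*y/2) + (C1*sin(2^(2/3)*3^(5/6)*y/4) + C2*cos(2^(2/3)*3^(5/6)*y/4))*exp(-2^(2/3)*3^(1/3)*y/4)


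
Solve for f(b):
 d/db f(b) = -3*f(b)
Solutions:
 f(b) = C1*exp(-3*b)


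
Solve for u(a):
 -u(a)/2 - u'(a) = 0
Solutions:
 u(a) = C1*exp(-a/2)


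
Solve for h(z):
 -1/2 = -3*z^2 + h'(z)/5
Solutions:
 h(z) = C1 + 5*z^3 - 5*z/2


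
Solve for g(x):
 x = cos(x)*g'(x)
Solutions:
 g(x) = C1 + Integral(x/cos(x), x)


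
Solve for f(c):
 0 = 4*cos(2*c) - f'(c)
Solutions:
 f(c) = C1 + 2*sin(2*c)


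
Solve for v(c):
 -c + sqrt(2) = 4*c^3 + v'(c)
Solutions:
 v(c) = C1 - c^4 - c^2/2 + sqrt(2)*c


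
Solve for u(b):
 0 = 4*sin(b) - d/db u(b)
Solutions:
 u(b) = C1 - 4*cos(b)


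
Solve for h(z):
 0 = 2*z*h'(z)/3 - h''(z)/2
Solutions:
 h(z) = C1 + C2*erfi(sqrt(6)*z/3)


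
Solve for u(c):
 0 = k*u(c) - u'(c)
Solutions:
 u(c) = C1*exp(c*k)


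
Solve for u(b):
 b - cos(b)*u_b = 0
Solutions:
 u(b) = C1 + Integral(b/cos(b), b)


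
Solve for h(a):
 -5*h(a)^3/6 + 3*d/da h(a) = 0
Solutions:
 h(a) = -3*sqrt(-1/(C1 + 5*a))
 h(a) = 3*sqrt(-1/(C1 + 5*a))


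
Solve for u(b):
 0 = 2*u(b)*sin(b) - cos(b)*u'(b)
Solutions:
 u(b) = C1/cos(b)^2


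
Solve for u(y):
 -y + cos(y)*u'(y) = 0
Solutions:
 u(y) = C1 + Integral(y/cos(y), y)


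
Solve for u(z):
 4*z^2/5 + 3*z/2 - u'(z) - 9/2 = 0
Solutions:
 u(z) = C1 + 4*z^3/15 + 3*z^2/4 - 9*z/2


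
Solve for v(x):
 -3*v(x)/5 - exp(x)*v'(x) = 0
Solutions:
 v(x) = C1*exp(3*exp(-x)/5)


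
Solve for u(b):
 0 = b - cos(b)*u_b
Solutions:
 u(b) = C1 + Integral(b/cos(b), b)


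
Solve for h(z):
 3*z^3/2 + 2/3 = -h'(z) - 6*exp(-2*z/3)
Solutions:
 h(z) = C1 - 3*z^4/8 - 2*z/3 + 9*exp(-2*z/3)


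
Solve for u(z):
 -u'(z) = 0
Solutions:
 u(z) = C1


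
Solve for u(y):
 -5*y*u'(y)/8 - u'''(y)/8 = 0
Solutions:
 u(y) = C1 + Integral(C2*airyai(-5^(1/3)*y) + C3*airybi(-5^(1/3)*y), y)


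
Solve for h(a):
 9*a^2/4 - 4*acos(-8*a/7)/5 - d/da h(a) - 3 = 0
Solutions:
 h(a) = C1 + 3*a^3/4 - 4*a*acos(-8*a/7)/5 - 3*a - sqrt(49 - 64*a^2)/10


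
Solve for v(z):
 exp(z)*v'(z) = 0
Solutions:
 v(z) = C1


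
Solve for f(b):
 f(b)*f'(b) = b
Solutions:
 f(b) = -sqrt(C1 + b^2)
 f(b) = sqrt(C1 + b^2)


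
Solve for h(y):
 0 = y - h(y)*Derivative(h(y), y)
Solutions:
 h(y) = -sqrt(C1 + y^2)
 h(y) = sqrt(C1 + y^2)


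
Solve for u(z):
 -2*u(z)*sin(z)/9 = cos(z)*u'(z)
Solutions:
 u(z) = C1*cos(z)^(2/9)


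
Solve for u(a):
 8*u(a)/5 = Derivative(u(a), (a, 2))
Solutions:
 u(a) = C1*exp(-2*sqrt(10)*a/5) + C2*exp(2*sqrt(10)*a/5)


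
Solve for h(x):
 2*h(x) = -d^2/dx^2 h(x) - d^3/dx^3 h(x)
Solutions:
 h(x) = C1*exp(x*(-2 + (3*sqrt(87) + 28)^(-1/3) + (3*sqrt(87) + 28)^(1/3))/6)*sin(sqrt(3)*x*(-(3*sqrt(87) + 28)^(1/3) + (3*sqrt(87) + 28)^(-1/3))/6) + C2*exp(x*(-2 + (3*sqrt(87) + 28)^(-1/3) + (3*sqrt(87) + 28)^(1/3))/6)*cos(sqrt(3)*x*(-(3*sqrt(87) + 28)^(1/3) + (3*sqrt(87) + 28)^(-1/3))/6) + C3*exp(-x*((3*sqrt(87) + 28)^(-1/3) + 1 + (3*sqrt(87) + 28)^(1/3))/3)


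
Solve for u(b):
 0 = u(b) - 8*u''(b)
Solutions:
 u(b) = C1*exp(-sqrt(2)*b/4) + C2*exp(sqrt(2)*b/4)


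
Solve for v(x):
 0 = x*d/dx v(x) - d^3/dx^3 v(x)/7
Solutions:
 v(x) = C1 + Integral(C2*airyai(7^(1/3)*x) + C3*airybi(7^(1/3)*x), x)


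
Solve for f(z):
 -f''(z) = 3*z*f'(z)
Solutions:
 f(z) = C1 + C2*erf(sqrt(6)*z/2)


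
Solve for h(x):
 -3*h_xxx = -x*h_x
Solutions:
 h(x) = C1 + Integral(C2*airyai(3^(2/3)*x/3) + C3*airybi(3^(2/3)*x/3), x)


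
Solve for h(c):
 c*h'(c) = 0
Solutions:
 h(c) = C1


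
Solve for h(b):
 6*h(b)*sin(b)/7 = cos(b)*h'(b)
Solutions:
 h(b) = C1/cos(b)^(6/7)


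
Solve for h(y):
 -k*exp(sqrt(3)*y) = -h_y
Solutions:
 h(y) = C1 + sqrt(3)*k*exp(sqrt(3)*y)/3


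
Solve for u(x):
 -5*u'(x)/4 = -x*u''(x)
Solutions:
 u(x) = C1 + C2*x^(9/4)


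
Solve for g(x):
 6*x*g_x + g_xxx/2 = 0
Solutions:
 g(x) = C1 + Integral(C2*airyai(-12^(1/3)*x) + C3*airybi(-12^(1/3)*x), x)


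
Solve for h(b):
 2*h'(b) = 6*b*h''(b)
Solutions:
 h(b) = C1 + C2*b^(4/3)


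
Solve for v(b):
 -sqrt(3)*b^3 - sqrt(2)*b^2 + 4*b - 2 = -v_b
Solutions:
 v(b) = C1 + sqrt(3)*b^4/4 + sqrt(2)*b^3/3 - 2*b^2 + 2*b


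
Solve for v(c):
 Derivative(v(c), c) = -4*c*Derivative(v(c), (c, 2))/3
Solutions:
 v(c) = C1 + C2*c^(1/4)


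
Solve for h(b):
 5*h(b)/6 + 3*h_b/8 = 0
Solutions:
 h(b) = C1*exp(-20*b/9)


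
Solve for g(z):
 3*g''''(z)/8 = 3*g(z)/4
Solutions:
 g(z) = C1*exp(-2^(1/4)*z) + C2*exp(2^(1/4)*z) + C3*sin(2^(1/4)*z) + C4*cos(2^(1/4)*z)


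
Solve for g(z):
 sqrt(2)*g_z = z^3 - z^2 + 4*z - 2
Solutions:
 g(z) = C1 + sqrt(2)*z^4/8 - sqrt(2)*z^3/6 + sqrt(2)*z^2 - sqrt(2)*z


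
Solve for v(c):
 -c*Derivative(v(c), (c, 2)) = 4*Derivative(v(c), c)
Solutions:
 v(c) = C1 + C2/c^3


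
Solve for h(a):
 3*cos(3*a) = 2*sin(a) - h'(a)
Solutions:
 h(a) = C1 - sin(3*a) - 2*cos(a)


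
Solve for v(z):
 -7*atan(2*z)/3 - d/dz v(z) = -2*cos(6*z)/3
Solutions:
 v(z) = C1 - 7*z*atan(2*z)/3 + 7*log(4*z^2 + 1)/12 + sin(6*z)/9


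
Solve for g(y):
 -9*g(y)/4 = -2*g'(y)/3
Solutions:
 g(y) = C1*exp(27*y/8)


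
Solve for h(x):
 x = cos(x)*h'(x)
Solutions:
 h(x) = C1 + Integral(x/cos(x), x)


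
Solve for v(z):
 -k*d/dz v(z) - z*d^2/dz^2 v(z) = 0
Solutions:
 v(z) = C1 + z^(1 - re(k))*(C2*sin(log(z)*Abs(im(k))) + C3*cos(log(z)*im(k)))


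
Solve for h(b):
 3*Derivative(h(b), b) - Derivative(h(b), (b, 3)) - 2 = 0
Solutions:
 h(b) = C1 + C2*exp(-sqrt(3)*b) + C3*exp(sqrt(3)*b) + 2*b/3


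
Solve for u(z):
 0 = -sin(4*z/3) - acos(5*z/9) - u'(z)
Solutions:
 u(z) = C1 - z*acos(5*z/9) + sqrt(81 - 25*z^2)/5 + 3*cos(4*z/3)/4


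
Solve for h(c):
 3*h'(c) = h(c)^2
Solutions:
 h(c) = -3/(C1 + c)


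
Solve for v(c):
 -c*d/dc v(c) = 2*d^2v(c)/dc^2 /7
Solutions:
 v(c) = C1 + C2*erf(sqrt(7)*c/2)


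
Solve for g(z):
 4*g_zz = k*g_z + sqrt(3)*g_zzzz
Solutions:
 g(z) = C1 + C2*exp(-z*(2^(2/3)*3^(1/6)*(9*k + sqrt(81*k^2 - 256*sqrt(3)))^(1/3) + 8*6^(1/3)/(9*k + sqrt(81*k^2 - 256*sqrt(3)))^(1/3))/6) + C3*exp(z*(2^(2/3)*3^(1/6)*(9*k + sqrt(81*k^2 - 256*sqrt(3)))^(1/3) - 6^(2/3)*I*(9*k + sqrt(81*k^2 - 256*sqrt(3)))^(1/3) - 64*sqrt(3)/((9*k + sqrt(81*k^2 - 256*sqrt(3)))^(1/3)*(-2^(2/3)*3^(1/6) + 6^(2/3)*I)))/12) + C4*exp(z*(2^(2/3)*3^(1/6)*(9*k + sqrt(81*k^2 - 256*sqrt(3)))^(1/3) + 6^(2/3)*I*(9*k + sqrt(81*k^2 - 256*sqrt(3)))^(1/3) + 64*sqrt(3)/((9*k + sqrt(81*k^2 - 256*sqrt(3)))^(1/3)*(2^(2/3)*3^(1/6) + 6^(2/3)*I)))/12)


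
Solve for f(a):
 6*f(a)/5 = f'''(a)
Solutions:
 f(a) = C3*exp(5^(2/3)*6^(1/3)*a/5) + (C1*sin(2^(1/3)*3^(5/6)*5^(2/3)*a/10) + C2*cos(2^(1/3)*3^(5/6)*5^(2/3)*a/10))*exp(-5^(2/3)*6^(1/3)*a/10)


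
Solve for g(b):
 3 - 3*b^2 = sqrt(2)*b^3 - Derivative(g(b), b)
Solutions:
 g(b) = C1 + sqrt(2)*b^4/4 + b^3 - 3*b


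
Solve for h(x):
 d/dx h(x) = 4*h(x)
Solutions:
 h(x) = C1*exp(4*x)


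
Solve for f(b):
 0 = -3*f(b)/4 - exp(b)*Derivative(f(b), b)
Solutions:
 f(b) = C1*exp(3*exp(-b)/4)


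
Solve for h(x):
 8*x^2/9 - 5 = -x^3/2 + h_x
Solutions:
 h(x) = C1 + x^4/8 + 8*x^3/27 - 5*x


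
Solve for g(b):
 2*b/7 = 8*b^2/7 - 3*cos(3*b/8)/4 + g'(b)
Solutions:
 g(b) = C1 - 8*b^3/21 + b^2/7 + 2*sin(3*b/8)


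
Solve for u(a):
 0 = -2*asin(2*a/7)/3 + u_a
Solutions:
 u(a) = C1 + 2*a*asin(2*a/7)/3 + sqrt(49 - 4*a^2)/3


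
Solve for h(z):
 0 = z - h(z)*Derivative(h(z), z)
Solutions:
 h(z) = -sqrt(C1 + z^2)
 h(z) = sqrt(C1 + z^2)


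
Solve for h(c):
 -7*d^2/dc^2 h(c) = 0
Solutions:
 h(c) = C1 + C2*c


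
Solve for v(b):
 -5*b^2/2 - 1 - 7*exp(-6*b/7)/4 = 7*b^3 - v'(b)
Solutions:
 v(b) = C1 + 7*b^4/4 + 5*b^3/6 + b - 49*exp(-6*b/7)/24


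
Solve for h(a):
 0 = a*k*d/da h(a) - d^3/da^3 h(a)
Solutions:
 h(a) = C1 + Integral(C2*airyai(a*k^(1/3)) + C3*airybi(a*k^(1/3)), a)


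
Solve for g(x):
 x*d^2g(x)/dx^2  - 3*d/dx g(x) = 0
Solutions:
 g(x) = C1 + C2*x^4


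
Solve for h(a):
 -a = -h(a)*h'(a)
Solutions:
 h(a) = -sqrt(C1 + a^2)
 h(a) = sqrt(C1 + a^2)


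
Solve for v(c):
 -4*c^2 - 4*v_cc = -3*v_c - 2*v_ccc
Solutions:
 v(c) = C1 + 4*c^3/9 + 16*c^2/9 + 80*c/27 + (C2*sin(sqrt(2)*c/2) + C3*cos(sqrt(2)*c/2))*exp(c)


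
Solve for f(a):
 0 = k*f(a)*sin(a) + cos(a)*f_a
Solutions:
 f(a) = C1*exp(k*log(cos(a)))


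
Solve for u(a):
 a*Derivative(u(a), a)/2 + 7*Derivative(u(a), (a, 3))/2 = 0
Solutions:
 u(a) = C1 + Integral(C2*airyai(-7^(2/3)*a/7) + C3*airybi(-7^(2/3)*a/7), a)


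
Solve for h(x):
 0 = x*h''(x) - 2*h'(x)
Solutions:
 h(x) = C1 + C2*x^3


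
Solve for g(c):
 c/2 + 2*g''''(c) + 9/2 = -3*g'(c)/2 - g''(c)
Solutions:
 g(c) = C1 + C2*exp(-3^(1/3)*c*(-(27 + sqrt(753))^(1/3) + 2*3^(1/3)/(27 + sqrt(753))^(1/3))/12)*sin(3^(1/6)*c*(6/(27 + sqrt(753))^(1/3) + 3^(2/3)*(27 + sqrt(753))^(1/3))/12) + C3*exp(-3^(1/3)*c*(-(27 + sqrt(753))^(1/3) + 2*3^(1/3)/(27 + sqrt(753))^(1/3))/12)*cos(3^(1/6)*c*(6/(27 + sqrt(753))^(1/3) + 3^(2/3)*(27 + sqrt(753))^(1/3))/12) + C4*exp(3^(1/3)*c*(-(27 + sqrt(753))^(1/3) + 2*3^(1/3)/(27 + sqrt(753))^(1/3))/6) - c^2/6 - 25*c/9


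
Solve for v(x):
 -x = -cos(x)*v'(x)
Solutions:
 v(x) = C1 + Integral(x/cos(x), x)


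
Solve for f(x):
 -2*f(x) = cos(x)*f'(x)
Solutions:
 f(x) = C1*(sin(x) - 1)/(sin(x) + 1)


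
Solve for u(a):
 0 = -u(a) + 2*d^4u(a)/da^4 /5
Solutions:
 u(a) = C1*exp(-2^(3/4)*5^(1/4)*a/2) + C2*exp(2^(3/4)*5^(1/4)*a/2) + C3*sin(2^(3/4)*5^(1/4)*a/2) + C4*cos(2^(3/4)*5^(1/4)*a/2)


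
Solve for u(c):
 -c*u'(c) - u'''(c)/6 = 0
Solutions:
 u(c) = C1 + Integral(C2*airyai(-6^(1/3)*c) + C3*airybi(-6^(1/3)*c), c)


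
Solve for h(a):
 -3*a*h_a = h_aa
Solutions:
 h(a) = C1 + C2*erf(sqrt(6)*a/2)


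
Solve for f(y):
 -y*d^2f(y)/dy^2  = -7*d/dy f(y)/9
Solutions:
 f(y) = C1 + C2*y^(16/9)


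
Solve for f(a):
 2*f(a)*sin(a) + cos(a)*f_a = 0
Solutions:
 f(a) = C1*cos(a)^2


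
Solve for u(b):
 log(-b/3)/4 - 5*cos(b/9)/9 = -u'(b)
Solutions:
 u(b) = C1 - b*log(-b)/4 + b/4 + b*log(3)/4 + 5*sin(b/9)


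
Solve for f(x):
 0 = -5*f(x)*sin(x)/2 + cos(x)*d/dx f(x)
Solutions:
 f(x) = C1/cos(x)^(5/2)


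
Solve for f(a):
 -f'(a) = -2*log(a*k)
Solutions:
 f(a) = C1 + 2*a*log(a*k) - 2*a


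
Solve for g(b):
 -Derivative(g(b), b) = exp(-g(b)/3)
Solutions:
 g(b) = 3*log(C1 - b/3)


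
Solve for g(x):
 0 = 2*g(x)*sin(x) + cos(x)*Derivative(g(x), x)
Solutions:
 g(x) = C1*cos(x)^2


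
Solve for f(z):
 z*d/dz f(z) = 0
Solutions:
 f(z) = C1


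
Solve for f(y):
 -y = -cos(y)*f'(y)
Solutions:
 f(y) = C1 + Integral(y/cos(y), y)


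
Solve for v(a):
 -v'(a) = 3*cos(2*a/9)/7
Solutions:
 v(a) = C1 - 27*sin(2*a/9)/14


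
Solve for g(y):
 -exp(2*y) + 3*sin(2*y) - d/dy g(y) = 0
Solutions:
 g(y) = C1 - exp(2*y)/2 - 3*cos(2*y)/2


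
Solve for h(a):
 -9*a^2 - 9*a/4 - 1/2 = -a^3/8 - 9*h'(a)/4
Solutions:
 h(a) = C1 - a^4/72 + 4*a^3/3 + a^2/2 + 2*a/9


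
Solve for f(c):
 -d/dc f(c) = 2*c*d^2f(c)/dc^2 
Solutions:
 f(c) = C1 + C2*sqrt(c)


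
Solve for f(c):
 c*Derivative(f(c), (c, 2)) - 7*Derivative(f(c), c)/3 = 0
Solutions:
 f(c) = C1 + C2*c^(10/3)


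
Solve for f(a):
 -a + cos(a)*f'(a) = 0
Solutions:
 f(a) = C1 + Integral(a/cos(a), a)


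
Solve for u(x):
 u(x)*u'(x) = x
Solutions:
 u(x) = -sqrt(C1 + x^2)
 u(x) = sqrt(C1 + x^2)


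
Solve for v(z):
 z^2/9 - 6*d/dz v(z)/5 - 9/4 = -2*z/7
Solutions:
 v(z) = C1 + 5*z^3/162 + 5*z^2/42 - 15*z/8


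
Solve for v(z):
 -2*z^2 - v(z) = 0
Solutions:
 v(z) = -2*z^2


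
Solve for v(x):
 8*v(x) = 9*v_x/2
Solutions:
 v(x) = C1*exp(16*x/9)


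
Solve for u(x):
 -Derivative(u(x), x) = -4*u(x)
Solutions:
 u(x) = C1*exp(4*x)


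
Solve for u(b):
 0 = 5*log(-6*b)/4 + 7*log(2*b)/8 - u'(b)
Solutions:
 u(b) = C1 + 17*b*log(b)/8 + b*(-17 + 7*log(2) + 10*log(6) + 10*I*pi)/8


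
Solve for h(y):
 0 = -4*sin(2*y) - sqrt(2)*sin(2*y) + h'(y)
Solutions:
 h(y) = C1 - 2*cos(2*y) - sqrt(2)*cos(2*y)/2


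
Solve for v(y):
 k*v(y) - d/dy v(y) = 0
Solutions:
 v(y) = C1*exp(k*y)


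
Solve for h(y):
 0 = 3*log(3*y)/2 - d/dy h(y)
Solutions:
 h(y) = C1 + 3*y*log(y)/2 - 3*y/2 + 3*y*log(3)/2


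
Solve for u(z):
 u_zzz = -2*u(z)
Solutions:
 u(z) = C3*exp(-2^(1/3)*z) + (C1*sin(2^(1/3)*sqrt(3)*z/2) + C2*cos(2^(1/3)*sqrt(3)*z/2))*exp(2^(1/3)*z/2)


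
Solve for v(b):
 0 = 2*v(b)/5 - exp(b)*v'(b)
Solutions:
 v(b) = C1*exp(-2*exp(-b)/5)


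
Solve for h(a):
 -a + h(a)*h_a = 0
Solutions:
 h(a) = -sqrt(C1 + a^2)
 h(a) = sqrt(C1 + a^2)


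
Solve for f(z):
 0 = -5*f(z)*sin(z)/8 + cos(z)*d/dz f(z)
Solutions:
 f(z) = C1/cos(z)^(5/8)


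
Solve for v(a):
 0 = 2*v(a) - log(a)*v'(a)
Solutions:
 v(a) = C1*exp(2*li(a))


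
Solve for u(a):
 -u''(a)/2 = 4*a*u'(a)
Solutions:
 u(a) = C1 + C2*erf(2*a)


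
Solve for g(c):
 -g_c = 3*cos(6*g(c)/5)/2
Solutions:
 3*c/2 - 5*log(sin(6*g(c)/5) - 1)/12 + 5*log(sin(6*g(c)/5) + 1)/12 = C1


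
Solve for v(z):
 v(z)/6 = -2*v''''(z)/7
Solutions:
 v(z) = (C1*sin(3^(3/4)*7^(1/4)*z/6) + C2*cos(3^(3/4)*7^(1/4)*z/6))*exp(-3^(3/4)*7^(1/4)*z/6) + (C3*sin(3^(3/4)*7^(1/4)*z/6) + C4*cos(3^(3/4)*7^(1/4)*z/6))*exp(3^(3/4)*7^(1/4)*z/6)


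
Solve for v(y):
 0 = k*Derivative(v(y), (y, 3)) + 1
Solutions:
 v(y) = C1 + C2*y + C3*y^2 - y^3/(6*k)


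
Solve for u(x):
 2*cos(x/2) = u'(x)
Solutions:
 u(x) = C1 + 4*sin(x/2)


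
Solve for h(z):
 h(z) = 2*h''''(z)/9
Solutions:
 h(z) = C1*exp(-2^(3/4)*sqrt(3)*z/2) + C2*exp(2^(3/4)*sqrt(3)*z/2) + C3*sin(2^(3/4)*sqrt(3)*z/2) + C4*cos(2^(3/4)*sqrt(3)*z/2)


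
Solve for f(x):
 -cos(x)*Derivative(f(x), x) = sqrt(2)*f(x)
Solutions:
 f(x) = C1*(sin(x) - 1)^(sqrt(2)/2)/(sin(x) + 1)^(sqrt(2)/2)


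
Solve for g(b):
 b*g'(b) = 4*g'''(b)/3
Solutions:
 g(b) = C1 + Integral(C2*airyai(6^(1/3)*b/2) + C3*airybi(6^(1/3)*b/2), b)


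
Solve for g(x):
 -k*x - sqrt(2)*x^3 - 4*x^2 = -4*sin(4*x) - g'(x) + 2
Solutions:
 g(x) = C1 + k*x^2/2 + sqrt(2)*x^4/4 + 4*x^3/3 + 2*x + cos(4*x)


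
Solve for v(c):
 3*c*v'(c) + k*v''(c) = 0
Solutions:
 v(c) = C1 + C2*sqrt(k)*erf(sqrt(6)*c*sqrt(1/k)/2)


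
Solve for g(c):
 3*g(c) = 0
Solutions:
 g(c) = 0


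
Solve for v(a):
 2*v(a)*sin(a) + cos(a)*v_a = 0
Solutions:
 v(a) = C1*cos(a)^2


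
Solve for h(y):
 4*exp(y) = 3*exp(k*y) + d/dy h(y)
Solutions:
 h(y) = C1 + 4*exp(y) - 3*exp(k*y)/k


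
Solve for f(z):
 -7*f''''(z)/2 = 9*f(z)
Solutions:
 f(z) = (C1*sin(14^(3/4)*sqrt(3)*z/14) + C2*cos(14^(3/4)*sqrt(3)*z/14))*exp(-14^(3/4)*sqrt(3)*z/14) + (C3*sin(14^(3/4)*sqrt(3)*z/14) + C4*cos(14^(3/4)*sqrt(3)*z/14))*exp(14^(3/4)*sqrt(3)*z/14)


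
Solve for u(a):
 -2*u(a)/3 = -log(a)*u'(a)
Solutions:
 u(a) = C1*exp(2*li(a)/3)


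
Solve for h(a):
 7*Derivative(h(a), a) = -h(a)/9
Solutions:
 h(a) = C1*exp(-a/63)


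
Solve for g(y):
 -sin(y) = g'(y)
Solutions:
 g(y) = C1 + cos(y)


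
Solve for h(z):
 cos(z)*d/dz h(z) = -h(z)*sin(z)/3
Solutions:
 h(z) = C1*cos(z)^(1/3)


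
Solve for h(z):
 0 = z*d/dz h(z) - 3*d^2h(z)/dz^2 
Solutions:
 h(z) = C1 + C2*erfi(sqrt(6)*z/6)


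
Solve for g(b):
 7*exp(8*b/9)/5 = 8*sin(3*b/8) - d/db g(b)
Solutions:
 g(b) = C1 - 63*exp(8*b/9)/40 - 64*cos(3*b/8)/3


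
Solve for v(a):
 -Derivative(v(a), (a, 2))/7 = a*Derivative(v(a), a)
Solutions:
 v(a) = C1 + C2*erf(sqrt(14)*a/2)


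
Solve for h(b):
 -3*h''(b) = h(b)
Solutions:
 h(b) = C1*sin(sqrt(3)*b/3) + C2*cos(sqrt(3)*b/3)


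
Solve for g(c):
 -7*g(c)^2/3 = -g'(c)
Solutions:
 g(c) = -3/(C1 + 7*c)


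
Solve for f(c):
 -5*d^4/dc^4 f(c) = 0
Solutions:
 f(c) = C1 + C2*c + C3*c^2 + C4*c^3


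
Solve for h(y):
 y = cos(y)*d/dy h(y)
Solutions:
 h(y) = C1 + Integral(y/cos(y), y)


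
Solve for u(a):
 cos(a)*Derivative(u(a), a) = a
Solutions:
 u(a) = C1 + Integral(a/cos(a), a)


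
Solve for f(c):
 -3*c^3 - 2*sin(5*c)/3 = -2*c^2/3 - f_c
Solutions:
 f(c) = C1 + 3*c^4/4 - 2*c^3/9 - 2*cos(5*c)/15


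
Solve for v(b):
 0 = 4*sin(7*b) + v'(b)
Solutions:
 v(b) = C1 + 4*cos(7*b)/7


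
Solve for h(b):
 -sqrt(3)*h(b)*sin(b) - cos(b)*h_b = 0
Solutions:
 h(b) = C1*cos(b)^(sqrt(3))


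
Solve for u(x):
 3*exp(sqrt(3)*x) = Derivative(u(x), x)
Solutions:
 u(x) = C1 + sqrt(3)*exp(sqrt(3)*x)


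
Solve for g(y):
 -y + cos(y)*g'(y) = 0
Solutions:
 g(y) = C1 + Integral(y/cos(y), y)


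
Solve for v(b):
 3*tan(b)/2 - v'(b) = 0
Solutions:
 v(b) = C1 - 3*log(cos(b))/2


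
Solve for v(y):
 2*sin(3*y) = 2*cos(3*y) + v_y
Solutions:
 v(y) = C1 - 2*sqrt(2)*sin(3*y + pi/4)/3


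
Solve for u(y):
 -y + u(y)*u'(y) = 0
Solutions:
 u(y) = -sqrt(C1 + y^2)
 u(y) = sqrt(C1 + y^2)


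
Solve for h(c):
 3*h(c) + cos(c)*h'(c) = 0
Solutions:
 h(c) = C1*(sin(c) - 1)^(3/2)/(sin(c) + 1)^(3/2)


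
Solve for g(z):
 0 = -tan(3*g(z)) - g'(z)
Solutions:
 g(z) = -asin(C1*exp(-3*z))/3 + pi/3
 g(z) = asin(C1*exp(-3*z))/3


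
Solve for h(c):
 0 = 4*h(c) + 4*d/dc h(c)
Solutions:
 h(c) = C1*exp(-c)


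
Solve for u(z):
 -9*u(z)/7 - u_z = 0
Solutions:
 u(z) = C1*exp(-9*z/7)


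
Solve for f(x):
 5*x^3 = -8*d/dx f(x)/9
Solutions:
 f(x) = C1 - 45*x^4/32


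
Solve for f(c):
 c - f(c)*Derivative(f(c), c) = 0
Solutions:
 f(c) = -sqrt(C1 + c^2)
 f(c) = sqrt(C1 + c^2)


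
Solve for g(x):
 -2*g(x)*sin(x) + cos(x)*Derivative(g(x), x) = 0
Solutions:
 g(x) = C1/cos(x)^2


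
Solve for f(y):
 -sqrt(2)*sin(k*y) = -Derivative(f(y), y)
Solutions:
 f(y) = C1 - sqrt(2)*cos(k*y)/k


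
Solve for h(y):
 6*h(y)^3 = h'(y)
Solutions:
 h(y) = -sqrt(2)*sqrt(-1/(C1 + 6*y))/2
 h(y) = sqrt(2)*sqrt(-1/(C1 + 6*y))/2


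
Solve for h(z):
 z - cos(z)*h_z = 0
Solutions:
 h(z) = C1 + Integral(z/cos(z), z)


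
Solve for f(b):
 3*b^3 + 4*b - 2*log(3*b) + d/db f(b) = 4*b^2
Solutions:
 f(b) = C1 - 3*b^4/4 + 4*b^3/3 - 2*b^2 + 2*b*log(b) - 2*b + 2*b*log(3)


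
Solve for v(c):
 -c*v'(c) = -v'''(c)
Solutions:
 v(c) = C1 + Integral(C2*airyai(c) + C3*airybi(c), c)


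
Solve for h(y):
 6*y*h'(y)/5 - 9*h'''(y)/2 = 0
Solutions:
 h(y) = C1 + Integral(C2*airyai(30^(2/3)*y/15) + C3*airybi(30^(2/3)*y/15), y)


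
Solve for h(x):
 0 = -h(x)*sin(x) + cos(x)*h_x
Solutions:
 h(x) = C1/cos(x)


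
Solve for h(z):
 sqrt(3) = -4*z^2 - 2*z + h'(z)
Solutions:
 h(z) = C1 + 4*z^3/3 + z^2 + sqrt(3)*z


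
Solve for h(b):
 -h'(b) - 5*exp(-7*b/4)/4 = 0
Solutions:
 h(b) = C1 + 5*exp(-7*b/4)/7


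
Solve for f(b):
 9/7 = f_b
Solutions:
 f(b) = C1 + 9*b/7


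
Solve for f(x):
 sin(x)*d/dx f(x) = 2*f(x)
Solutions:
 f(x) = C1*(cos(x) - 1)/(cos(x) + 1)


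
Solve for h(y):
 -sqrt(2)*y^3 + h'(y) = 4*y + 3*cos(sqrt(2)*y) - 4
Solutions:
 h(y) = C1 + sqrt(2)*y^4/4 + 2*y^2 - 4*y + 3*sqrt(2)*sin(sqrt(2)*y)/2


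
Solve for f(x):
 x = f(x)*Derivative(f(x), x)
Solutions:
 f(x) = -sqrt(C1 + x^2)
 f(x) = sqrt(C1 + x^2)


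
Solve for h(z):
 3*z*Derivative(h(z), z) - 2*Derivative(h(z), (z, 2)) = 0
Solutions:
 h(z) = C1 + C2*erfi(sqrt(3)*z/2)


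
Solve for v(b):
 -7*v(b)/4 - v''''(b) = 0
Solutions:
 v(b) = (C1*sin(7^(1/4)*b/2) + C2*cos(7^(1/4)*b/2))*exp(-7^(1/4)*b/2) + (C3*sin(7^(1/4)*b/2) + C4*cos(7^(1/4)*b/2))*exp(7^(1/4)*b/2)


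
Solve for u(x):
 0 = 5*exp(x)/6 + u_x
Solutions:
 u(x) = C1 - 5*exp(x)/6


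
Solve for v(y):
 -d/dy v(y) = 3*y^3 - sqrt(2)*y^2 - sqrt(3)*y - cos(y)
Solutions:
 v(y) = C1 - 3*y^4/4 + sqrt(2)*y^3/3 + sqrt(3)*y^2/2 + sin(y)


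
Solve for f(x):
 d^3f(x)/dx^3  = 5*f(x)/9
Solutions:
 f(x) = C3*exp(15^(1/3)*x/3) + (C1*sin(3^(5/6)*5^(1/3)*x/6) + C2*cos(3^(5/6)*5^(1/3)*x/6))*exp(-15^(1/3)*x/6)


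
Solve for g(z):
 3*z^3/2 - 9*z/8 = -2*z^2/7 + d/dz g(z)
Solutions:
 g(z) = C1 + 3*z^4/8 + 2*z^3/21 - 9*z^2/16


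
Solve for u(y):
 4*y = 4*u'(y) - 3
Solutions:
 u(y) = C1 + y^2/2 + 3*y/4


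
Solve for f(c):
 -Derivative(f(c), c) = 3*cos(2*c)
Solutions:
 f(c) = C1 - 3*sin(2*c)/2


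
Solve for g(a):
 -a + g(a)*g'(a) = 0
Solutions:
 g(a) = -sqrt(C1 + a^2)
 g(a) = sqrt(C1 + a^2)


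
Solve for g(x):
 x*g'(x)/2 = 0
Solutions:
 g(x) = C1


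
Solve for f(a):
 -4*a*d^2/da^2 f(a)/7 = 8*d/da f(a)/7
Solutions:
 f(a) = C1 + C2/a


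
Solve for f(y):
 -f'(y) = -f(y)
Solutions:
 f(y) = C1*exp(y)


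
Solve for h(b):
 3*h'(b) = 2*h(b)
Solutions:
 h(b) = C1*exp(2*b/3)


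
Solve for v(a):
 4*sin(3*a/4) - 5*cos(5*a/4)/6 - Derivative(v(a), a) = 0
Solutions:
 v(a) = C1 - 2*sin(5*a/4)/3 - 16*cos(3*a/4)/3


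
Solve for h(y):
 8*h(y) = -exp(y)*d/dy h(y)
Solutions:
 h(y) = C1*exp(8*exp(-y))


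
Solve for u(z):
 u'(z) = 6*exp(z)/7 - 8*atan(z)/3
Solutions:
 u(z) = C1 - 8*z*atan(z)/3 + 6*exp(z)/7 + 4*log(z^2 + 1)/3


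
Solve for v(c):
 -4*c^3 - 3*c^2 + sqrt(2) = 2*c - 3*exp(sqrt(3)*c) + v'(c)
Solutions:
 v(c) = C1 - c^4 - c^3 - c^2 + sqrt(2)*c + sqrt(3)*exp(sqrt(3)*c)


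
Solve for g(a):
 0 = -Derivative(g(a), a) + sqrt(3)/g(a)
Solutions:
 g(a) = -sqrt(C1 + 2*sqrt(3)*a)
 g(a) = sqrt(C1 + 2*sqrt(3)*a)


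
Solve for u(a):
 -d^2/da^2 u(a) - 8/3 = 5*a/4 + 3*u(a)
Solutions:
 u(a) = C1*sin(sqrt(3)*a) + C2*cos(sqrt(3)*a) - 5*a/12 - 8/9


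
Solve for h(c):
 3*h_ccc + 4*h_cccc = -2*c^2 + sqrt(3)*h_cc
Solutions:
 h(c) = C1 + C2*c + C3*exp(c*(-3 + sqrt(9 + 16*sqrt(3)))/8) + C4*exp(-c*(3 + sqrt(9 + 16*sqrt(3)))/8) + sqrt(3)*c^4/18 + 2*c^3/3 + c^2*(8/3 + 2*sqrt(3))


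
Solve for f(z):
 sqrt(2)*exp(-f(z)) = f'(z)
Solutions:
 f(z) = log(C1 + sqrt(2)*z)


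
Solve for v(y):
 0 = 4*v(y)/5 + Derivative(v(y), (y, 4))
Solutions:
 v(y) = (C1*sin(5^(3/4)*y/5) + C2*cos(5^(3/4)*y/5))*exp(-5^(3/4)*y/5) + (C3*sin(5^(3/4)*y/5) + C4*cos(5^(3/4)*y/5))*exp(5^(3/4)*y/5)


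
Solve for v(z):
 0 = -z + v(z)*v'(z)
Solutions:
 v(z) = -sqrt(C1 + z^2)
 v(z) = sqrt(C1 + z^2)


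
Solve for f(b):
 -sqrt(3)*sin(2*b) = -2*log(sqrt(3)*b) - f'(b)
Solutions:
 f(b) = C1 - 2*b*log(b) - b*log(3) + 2*b - sqrt(3)*cos(2*b)/2


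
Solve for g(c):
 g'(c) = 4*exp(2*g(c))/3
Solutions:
 g(c) = log(-1/(C1 + 4*c))/2 - log(2) + log(6)/2
 g(c) = log(-sqrt(-1/(C1 + 4*c))) - log(2) + log(6)/2


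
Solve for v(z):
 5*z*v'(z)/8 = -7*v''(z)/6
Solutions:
 v(z) = C1 + C2*erf(sqrt(210)*z/28)


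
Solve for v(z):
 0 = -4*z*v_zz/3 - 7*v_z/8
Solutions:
 v(z) = C1 + C2*z^(11/32)


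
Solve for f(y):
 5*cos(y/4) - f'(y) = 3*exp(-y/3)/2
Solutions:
 f(y) = C1 + 20*sin(y/4) + 9*exp(-y/3)/2


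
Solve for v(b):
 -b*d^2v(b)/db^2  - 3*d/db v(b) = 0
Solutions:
 v(b) = C1 + C2/b^2


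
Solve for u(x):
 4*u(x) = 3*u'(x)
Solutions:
 u(x) = C1*exp(4*x/3)


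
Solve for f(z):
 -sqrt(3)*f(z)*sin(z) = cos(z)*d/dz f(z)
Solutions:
 f(z) = C1*cos(z)^(sqrt(3))


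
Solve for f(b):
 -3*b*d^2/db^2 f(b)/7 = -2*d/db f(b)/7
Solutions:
 f(b) = C1 + C2*b^(5/3)


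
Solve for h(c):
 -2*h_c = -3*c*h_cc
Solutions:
 h(c) = C1 + C2*c^(5/3)


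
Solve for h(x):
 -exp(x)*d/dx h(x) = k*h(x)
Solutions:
 h(x) = C1*exp(k*exp(-x))


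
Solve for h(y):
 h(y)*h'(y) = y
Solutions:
 h(y) = -sqrt(C1 + y^2)
 h(y) = sqrt(C1 + y^2)


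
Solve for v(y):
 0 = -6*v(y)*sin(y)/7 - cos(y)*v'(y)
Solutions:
 v(y) = C1*cos(y)^(6/7)


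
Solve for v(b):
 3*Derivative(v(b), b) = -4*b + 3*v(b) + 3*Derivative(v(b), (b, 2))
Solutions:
 v(b) = 4*b/3 + (C1*sin(sqrt(3)*b/2) + C2*cos(sqrt(3)*b/2))*exp(b/2) + 4/3


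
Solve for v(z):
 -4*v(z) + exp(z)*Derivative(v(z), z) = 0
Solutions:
 v(z) = C1*exp(-4*exp(-z))


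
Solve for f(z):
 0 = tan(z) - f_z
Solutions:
 f(z) = C1 - log(cos(z))


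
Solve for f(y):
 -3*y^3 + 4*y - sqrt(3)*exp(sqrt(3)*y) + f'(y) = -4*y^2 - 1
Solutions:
 f(y) = C1 + 3*y^4/4 - 4*y^3/3 - 2*y^2 - y + exp(sqrt(3)*y)


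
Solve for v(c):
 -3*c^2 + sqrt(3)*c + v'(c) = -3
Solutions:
 v(c) = C1 + c^3 - sqrt(3)*c^2/2 - 3*c


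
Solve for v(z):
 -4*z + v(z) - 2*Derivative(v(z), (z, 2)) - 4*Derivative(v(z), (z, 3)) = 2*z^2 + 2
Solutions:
 v(z) = C3*exp(z/2) + 2*z^2 + 4*z + (C1*sin(z/2) + C2*cos(z/2))*exp(-z/2) + 10


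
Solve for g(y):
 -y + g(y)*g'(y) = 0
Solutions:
 g(y) = -sqrt(C1 + y^2)
 g(y) = sqrt(C1 + y^2)


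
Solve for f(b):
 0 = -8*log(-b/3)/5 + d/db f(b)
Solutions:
 f(b) = C1 + 8*b*log(-b)/5 + 8*b*(-log(3) - 1)/5


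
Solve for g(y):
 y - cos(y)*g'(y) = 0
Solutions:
 g(y) = C1 + Integral(y/cos(y), y)


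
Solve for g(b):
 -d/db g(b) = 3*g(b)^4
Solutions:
 g(b) = (-3^(2/3) - 3*3^(1/6)*I)*(1/(C1 + 3*b))^(1/3)/6
 g(b) = (-3^(2/3) + 3*3^(1/6)*I)*(1/(C1 + 3*b))^(1/3)/6
 g(b) = (1/(C1 + 9*b))^(1/3)


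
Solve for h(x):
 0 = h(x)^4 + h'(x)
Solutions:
 h(x) = (-3^(2/3) - 3*3^(1/6)*I)*(1/(C1 + x))^(1/3)/6
 h(x) = (-3^(2/3) + 3*3^(1/6)*I)*(1/(C1 + x))^(1/3)/6
 h(x) = (1/(C1 + 3*x))^(1/3)


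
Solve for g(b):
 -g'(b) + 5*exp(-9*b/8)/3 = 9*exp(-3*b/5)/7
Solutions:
 g(b) = C1 + 15*exp(-3*b/5)/7 - 40*exp(-9*b/8)/27


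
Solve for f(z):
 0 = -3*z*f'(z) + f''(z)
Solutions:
 f(z) = C1 + C2*erfi(sqrt(6)*z/2)


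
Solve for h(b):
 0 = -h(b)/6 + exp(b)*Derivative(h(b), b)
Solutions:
 h(b) = C1*exp(-exp(-b)/6)


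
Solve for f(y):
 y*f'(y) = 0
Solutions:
 f(y) = C1


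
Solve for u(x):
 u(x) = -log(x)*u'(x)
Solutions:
 u(x) = C1*exp(-li(x))


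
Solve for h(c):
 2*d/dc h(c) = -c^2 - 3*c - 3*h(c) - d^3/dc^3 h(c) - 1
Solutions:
 h(c) = C3*exp(-c) - c^2/3 - 5*c/9 + (C1*sin(sqrt(11)*c/2) + C2*cos(sqrt(11)*c/2))*exp(c/2) + 1/27


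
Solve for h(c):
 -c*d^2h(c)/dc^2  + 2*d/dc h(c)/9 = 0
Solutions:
 h(c) = C1 + C2*c^(11/9)


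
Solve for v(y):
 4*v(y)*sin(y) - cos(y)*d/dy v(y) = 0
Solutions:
 v(y) = C1/cos(y)^4


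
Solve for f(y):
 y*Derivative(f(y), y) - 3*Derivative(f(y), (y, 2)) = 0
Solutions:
 f(y) = C1 + C2*erfi(sqrt(6)*y/6)


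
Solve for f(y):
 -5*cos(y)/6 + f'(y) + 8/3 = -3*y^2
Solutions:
 f(y) = C1 - y^3 - 8*y/3 + 5*sin(y)/6


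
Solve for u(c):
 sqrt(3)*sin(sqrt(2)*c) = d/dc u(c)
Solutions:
 u(c) = C1 - sqrt(6)*cos(sqrt(2)*c)/2


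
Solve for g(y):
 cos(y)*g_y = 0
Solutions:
 g(y) = C1


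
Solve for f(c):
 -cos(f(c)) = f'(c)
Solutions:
 f(c) = pi - asin((C1 + exp(2*c))/(C1 - exp(2*c)))
 f(c) = asin((C1 + exp(2*c))/(C1 - exp(2*c)))
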